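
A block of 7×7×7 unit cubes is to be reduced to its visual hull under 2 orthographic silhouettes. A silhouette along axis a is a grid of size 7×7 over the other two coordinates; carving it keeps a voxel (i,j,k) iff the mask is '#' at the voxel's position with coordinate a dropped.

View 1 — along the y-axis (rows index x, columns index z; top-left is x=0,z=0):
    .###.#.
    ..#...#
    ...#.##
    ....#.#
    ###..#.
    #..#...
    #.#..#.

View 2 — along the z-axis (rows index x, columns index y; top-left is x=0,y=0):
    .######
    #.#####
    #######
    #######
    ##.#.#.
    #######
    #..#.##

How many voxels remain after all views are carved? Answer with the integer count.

|visual hull| = 113

initial block: 7^3 = 343
V1 y: intersect with XZ mask (20 set) -- 140 left
V2 z: intersect with XY mask (41 set) -- 113 left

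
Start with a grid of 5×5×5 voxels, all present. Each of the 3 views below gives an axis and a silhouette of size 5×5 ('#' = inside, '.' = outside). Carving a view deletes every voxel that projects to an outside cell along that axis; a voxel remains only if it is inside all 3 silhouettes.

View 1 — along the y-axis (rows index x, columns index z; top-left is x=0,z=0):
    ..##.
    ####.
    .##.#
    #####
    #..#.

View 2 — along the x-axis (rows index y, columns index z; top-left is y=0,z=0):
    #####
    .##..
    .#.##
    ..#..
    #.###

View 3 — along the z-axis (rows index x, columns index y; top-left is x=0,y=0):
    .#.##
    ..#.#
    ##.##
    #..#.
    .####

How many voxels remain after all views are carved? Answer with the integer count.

|visual hull| = 26

start: 5×5×5 = 125 voxels
carve view 1 (along y, XZ-mask fill 16/25): 80 voxels remain
carve view 2 (along x, YZ-mask fill 15/25): 49 voxels remain
carve view 3 (along z, XY-mask fill 15/25): 26 voxels remain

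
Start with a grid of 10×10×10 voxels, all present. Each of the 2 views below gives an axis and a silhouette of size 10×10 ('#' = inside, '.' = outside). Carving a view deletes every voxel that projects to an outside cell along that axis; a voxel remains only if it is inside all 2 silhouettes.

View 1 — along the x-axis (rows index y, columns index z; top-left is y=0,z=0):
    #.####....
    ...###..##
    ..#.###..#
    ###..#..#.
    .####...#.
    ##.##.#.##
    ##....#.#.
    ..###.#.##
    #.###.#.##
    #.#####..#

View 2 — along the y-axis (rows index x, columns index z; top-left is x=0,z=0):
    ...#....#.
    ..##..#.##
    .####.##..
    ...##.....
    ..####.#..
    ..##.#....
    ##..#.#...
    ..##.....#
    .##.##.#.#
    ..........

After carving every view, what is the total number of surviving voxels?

214 voxels

full grid |V| = 1000
V1 x: intersect with YZ mask (56 set) -- 560 left
V2 y: intersect with XZ mask (36 set) -- 214 left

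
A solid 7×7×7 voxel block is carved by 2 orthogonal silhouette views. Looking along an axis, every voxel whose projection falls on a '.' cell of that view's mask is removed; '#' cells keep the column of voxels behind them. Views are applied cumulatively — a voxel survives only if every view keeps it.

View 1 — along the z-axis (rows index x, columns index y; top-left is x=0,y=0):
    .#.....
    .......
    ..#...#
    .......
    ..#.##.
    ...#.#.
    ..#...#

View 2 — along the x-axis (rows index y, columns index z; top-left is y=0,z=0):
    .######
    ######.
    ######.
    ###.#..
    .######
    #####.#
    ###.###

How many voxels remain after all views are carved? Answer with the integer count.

remaining voxels: 58

start: 7×7×7 = 343 voxels
carve view 1 (along z, XY-mask fill 10/49): 70 voxels remain
carve view 2 (along x, YZ-mask fill 40/49): 58 voxels remain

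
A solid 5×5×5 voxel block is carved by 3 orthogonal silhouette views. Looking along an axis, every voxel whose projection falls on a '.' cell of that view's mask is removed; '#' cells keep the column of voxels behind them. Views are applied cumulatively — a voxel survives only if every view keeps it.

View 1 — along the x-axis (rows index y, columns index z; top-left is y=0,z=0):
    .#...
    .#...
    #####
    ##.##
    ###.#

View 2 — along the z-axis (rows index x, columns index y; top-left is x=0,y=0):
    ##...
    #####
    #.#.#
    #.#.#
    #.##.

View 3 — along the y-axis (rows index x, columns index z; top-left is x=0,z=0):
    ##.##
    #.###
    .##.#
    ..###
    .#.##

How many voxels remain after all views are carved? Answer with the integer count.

before carving: 125 voxels (5×5×5)
step 1: project along x, AND mask (15/25) → |grid| = 75
step 2: project along z, AND mask (16/25) → |grid| = 47
step 3: project along y, AND mask (17/25) → |grid| = 31

remaining voxels: 31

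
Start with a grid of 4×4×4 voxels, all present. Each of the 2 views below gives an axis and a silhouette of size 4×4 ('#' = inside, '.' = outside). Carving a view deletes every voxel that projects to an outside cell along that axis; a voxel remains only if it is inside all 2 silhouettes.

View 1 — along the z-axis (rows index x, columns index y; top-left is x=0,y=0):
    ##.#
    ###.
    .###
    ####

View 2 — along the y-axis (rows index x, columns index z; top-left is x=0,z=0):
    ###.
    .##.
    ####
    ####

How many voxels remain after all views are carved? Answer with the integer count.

start: 4×4×4 = 64 voxels
step 1: project along z, AND mask (13/16) → |grid| = 52
step 2: project along y, AND mask (13/16) → |grid| = 43

43 voxels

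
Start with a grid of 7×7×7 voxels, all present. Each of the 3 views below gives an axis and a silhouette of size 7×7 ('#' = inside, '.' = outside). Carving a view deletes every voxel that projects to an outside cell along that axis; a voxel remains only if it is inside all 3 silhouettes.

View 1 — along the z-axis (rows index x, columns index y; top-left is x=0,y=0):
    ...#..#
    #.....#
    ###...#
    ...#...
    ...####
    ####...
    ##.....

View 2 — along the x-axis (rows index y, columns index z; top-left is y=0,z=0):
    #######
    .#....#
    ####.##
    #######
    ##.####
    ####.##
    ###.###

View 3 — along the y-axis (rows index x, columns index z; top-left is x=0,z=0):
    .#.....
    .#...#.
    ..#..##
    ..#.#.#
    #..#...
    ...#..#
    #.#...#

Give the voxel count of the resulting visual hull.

initial block: 7^3 = 343
step 1: project along z, AND mask (19/49) → |grid| = 133
step 2: project along x, AND mask (40/49) → |grid| = 110
step 3: project along y, AND mask (16/49) → |grid| = 37

37 voxels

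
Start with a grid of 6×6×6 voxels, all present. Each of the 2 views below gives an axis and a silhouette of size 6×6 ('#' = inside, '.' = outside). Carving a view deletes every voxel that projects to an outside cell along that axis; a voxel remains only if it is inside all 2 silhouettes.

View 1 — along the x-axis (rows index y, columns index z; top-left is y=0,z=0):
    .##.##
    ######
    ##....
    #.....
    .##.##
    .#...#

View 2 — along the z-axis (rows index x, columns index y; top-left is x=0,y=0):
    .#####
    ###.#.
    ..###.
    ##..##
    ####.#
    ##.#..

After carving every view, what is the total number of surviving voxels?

remaining voxels: 80

before carving: 216 voxels (6×6×6)
step 1: project along x, AND mask (19/36) → |grid| = 114
step 2: project along z, AND mask (24/36) → |grid| = 80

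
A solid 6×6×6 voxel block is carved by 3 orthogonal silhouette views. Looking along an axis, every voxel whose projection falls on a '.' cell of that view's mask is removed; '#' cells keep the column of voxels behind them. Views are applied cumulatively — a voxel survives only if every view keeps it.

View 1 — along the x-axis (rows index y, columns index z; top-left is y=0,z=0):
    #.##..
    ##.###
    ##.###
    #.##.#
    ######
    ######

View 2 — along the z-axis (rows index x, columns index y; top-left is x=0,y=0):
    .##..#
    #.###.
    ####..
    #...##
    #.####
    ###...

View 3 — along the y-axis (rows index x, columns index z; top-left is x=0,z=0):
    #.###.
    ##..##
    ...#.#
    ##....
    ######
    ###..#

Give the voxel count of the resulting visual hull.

start: 6×6×6 = 216 voxels
[1] x-view keeps 29 columns → grid now 174
[2] z-view keeps 22 columns → grid now 103
[3] y-view keeps 22 columns → grid now 65

65 voxels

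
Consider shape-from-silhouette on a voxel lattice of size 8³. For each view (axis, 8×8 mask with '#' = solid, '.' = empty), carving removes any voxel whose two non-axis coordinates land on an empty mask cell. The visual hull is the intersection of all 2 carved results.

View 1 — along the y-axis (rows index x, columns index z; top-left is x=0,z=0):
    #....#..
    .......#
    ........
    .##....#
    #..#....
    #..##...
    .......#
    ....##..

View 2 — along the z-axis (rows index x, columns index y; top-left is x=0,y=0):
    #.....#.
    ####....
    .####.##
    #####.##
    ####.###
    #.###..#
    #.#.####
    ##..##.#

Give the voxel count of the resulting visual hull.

|visual hull| = 74

initial block: 8^3 = 512
carve view 1 (along y, XZ-mask fill 14/64): 112 voxels remain
carve view 2 (along z, XY-mask fill 42/64): 74 voxels remain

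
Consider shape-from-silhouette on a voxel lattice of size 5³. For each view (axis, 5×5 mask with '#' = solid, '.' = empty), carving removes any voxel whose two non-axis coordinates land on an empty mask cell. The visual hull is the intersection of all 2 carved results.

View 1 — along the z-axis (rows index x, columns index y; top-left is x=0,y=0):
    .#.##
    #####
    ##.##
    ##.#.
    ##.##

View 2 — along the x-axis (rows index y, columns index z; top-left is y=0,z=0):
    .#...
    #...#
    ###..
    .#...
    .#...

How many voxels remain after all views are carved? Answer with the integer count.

voxel count = 26

full grid |V| = 125
carve view 1 (along z, XY-mask fill 19/25): 95 voxels remain
carve view 2 (along x, YZ-mask fill 8/25): 26 voxels remain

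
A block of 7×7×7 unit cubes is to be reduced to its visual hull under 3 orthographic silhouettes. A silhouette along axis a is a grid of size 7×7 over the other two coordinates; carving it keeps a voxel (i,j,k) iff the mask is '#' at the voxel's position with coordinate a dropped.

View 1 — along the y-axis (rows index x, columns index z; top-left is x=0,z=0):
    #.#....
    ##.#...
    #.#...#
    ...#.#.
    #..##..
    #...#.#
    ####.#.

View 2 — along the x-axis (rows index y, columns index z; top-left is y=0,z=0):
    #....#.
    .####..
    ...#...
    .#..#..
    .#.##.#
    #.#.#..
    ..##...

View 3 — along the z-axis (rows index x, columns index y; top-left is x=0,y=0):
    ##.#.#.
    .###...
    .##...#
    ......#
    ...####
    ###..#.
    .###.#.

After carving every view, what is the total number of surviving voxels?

initial block: 7^3 = 343
V1 y: intersect with XZ mask (21 set) -- 147 left
V2 x: intersect with YZ mask (18 set) -- 55 left
V3 z: intersect with XY mask (23 set) -- 28 left

voxel count = 28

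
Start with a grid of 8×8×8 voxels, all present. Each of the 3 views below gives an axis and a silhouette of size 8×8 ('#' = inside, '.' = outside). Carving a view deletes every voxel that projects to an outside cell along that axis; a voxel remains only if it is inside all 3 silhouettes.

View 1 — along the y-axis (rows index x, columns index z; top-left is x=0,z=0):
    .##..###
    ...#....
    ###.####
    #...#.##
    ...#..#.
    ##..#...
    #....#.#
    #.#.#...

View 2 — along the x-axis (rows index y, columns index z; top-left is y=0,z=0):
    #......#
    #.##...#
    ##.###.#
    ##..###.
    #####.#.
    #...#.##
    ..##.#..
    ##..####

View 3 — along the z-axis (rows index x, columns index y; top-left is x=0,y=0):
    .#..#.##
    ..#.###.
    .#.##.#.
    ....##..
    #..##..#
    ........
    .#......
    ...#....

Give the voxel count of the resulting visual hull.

start: 8×8×8 = 512 voxels
[1] y-view keeps 28 columns → grid now 224
[2] x-view keeps 36 columns → grid now 132
[3] z-view keeps 20 columns → grid now 44

remaining voxels: 44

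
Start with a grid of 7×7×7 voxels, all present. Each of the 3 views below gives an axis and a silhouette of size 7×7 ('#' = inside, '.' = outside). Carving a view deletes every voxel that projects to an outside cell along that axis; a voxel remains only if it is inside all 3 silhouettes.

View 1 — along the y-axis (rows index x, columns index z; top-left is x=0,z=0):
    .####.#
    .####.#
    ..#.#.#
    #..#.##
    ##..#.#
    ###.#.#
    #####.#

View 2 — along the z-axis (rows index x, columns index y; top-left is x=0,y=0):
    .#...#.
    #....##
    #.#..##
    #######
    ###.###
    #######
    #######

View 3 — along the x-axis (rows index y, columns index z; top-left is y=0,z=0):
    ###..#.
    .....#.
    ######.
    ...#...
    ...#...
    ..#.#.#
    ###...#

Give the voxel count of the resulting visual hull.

71 voxels

start: 7×7×7 = 343 voxels
step 1: project along y, AND mask (32/49) → |grid| = 224
step 2: project along z, AND mask (36/49) → |grid| = 166
step 3: project along x, AND mask (20/49) → |grid| = 71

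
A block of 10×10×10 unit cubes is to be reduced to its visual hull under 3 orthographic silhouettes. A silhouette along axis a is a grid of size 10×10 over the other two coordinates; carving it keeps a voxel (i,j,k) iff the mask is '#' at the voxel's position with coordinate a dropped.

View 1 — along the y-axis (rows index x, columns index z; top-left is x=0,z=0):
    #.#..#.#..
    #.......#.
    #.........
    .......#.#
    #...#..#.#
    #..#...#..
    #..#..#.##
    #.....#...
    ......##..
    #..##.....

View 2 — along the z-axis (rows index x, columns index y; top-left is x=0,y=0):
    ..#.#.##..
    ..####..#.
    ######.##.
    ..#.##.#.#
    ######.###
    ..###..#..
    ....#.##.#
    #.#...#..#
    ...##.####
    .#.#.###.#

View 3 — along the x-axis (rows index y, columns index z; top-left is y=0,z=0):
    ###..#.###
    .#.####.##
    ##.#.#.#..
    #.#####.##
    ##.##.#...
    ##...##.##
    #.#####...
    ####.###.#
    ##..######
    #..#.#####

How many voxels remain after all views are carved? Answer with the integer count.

initial block: 10^3 = 1000
  1. axis=1 (XZ plane), |mask|=28  ⇒  voxels=280
  2. axis=2 (XY plane), |mask|=55  ⇒  voxels=150
  3. axis=0 (YZ plane), |mask|=67  ⇒  voxels=109

|visual hull| = 109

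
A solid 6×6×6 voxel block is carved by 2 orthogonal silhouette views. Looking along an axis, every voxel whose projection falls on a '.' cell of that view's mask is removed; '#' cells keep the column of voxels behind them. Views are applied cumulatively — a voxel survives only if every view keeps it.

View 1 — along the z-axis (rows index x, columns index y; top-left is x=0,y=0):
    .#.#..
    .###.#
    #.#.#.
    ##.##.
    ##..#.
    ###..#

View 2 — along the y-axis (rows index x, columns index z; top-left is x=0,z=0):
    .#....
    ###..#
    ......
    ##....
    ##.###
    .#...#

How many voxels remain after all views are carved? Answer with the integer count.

before carving: 216 voxels (6×6×6)
after view 1 [z-axis, 20 of 36 cells solid] → remaining = 120
after view 2 [y-axis, 14 of 36 cells solid] → remaining = 49

49 voxels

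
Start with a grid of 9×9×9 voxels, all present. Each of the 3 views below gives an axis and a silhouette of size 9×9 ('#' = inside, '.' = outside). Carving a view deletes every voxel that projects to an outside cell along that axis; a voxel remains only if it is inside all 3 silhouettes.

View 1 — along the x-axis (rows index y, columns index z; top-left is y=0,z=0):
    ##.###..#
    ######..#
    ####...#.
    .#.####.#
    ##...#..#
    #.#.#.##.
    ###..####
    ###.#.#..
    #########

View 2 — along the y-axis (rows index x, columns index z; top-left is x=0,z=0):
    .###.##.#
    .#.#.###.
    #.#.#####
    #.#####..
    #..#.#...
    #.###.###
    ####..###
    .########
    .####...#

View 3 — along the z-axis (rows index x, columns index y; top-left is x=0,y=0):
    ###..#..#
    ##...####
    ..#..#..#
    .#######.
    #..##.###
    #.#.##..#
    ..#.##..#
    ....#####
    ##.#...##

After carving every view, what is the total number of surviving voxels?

before carving: 729 voxels (9×9×9)
after view 1 [x-axis, 54 of 81 cells solid] → remaining = 486
after view 2 [y-axis, 54 of 81 cells solid] → remaining = 319
after view 3 [z-axis, 46 of 81 cells solid] → remaining = 180

|visual hull| = 180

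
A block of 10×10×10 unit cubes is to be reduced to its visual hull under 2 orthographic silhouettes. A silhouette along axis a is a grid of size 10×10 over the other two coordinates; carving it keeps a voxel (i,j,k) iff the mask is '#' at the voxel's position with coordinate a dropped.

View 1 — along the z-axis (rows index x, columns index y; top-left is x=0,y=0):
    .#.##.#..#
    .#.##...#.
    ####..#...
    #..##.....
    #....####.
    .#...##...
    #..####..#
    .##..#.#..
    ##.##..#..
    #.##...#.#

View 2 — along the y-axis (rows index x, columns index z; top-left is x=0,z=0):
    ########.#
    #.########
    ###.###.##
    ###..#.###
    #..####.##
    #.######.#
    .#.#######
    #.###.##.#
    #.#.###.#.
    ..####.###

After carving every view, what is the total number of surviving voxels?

voxel count = 342

initial block: 10^3 = 1000
V1 z: intersect with XY mask (45 set) -- 450 left
V2 y: intersect with XZ mask (76 set) -- 342 left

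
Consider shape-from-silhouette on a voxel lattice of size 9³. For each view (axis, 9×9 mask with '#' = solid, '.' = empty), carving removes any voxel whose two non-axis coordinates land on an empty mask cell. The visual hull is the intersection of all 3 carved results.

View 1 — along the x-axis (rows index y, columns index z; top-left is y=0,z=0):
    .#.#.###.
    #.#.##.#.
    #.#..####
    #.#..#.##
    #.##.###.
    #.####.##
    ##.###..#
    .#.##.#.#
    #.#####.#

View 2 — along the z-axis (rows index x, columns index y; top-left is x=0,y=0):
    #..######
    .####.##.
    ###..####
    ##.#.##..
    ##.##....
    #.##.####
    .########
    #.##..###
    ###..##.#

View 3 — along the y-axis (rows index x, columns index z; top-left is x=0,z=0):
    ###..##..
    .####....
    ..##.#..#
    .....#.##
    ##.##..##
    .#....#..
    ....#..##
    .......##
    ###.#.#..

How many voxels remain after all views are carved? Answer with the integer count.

initial block: 9^3 = 729
step 1: project along x, AND mask (52/81) → |grid| = 468
step 2: project along z, AND mask (56/81) → |grid| = 322
step 3: project along y, AND mask (34/81) → |grid| = 127

|visual hull| = 127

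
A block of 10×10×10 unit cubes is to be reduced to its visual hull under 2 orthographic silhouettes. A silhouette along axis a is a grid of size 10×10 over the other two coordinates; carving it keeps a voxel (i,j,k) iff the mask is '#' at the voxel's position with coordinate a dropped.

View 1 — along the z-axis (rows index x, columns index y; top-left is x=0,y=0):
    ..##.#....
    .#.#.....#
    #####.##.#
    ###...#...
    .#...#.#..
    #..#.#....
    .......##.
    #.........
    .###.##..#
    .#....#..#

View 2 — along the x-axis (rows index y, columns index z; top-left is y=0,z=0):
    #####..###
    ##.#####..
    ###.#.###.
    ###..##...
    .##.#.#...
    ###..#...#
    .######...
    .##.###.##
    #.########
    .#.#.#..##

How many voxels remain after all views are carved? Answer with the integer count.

225 voxels

before carving: 1000 voxels (10×10×10)
carve view 1 (along z, XY-mask fill 36/100): 360 voxels remain
carve view 2 (along x, YZ-mask fill 63/100): 225 voxels remain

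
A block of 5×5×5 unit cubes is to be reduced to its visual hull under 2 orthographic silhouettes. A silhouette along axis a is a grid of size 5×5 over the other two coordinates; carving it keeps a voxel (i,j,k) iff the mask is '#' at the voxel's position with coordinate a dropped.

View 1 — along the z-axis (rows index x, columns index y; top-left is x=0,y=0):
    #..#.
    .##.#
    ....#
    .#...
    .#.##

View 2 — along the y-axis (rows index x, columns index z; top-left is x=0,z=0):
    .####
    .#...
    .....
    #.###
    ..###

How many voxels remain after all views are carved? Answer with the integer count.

24 voxels

initial block: 5^3 = 125
[1] z-view keeps 10 columns → grid now 50
[2] y-view keeps 12 columns → grid now 24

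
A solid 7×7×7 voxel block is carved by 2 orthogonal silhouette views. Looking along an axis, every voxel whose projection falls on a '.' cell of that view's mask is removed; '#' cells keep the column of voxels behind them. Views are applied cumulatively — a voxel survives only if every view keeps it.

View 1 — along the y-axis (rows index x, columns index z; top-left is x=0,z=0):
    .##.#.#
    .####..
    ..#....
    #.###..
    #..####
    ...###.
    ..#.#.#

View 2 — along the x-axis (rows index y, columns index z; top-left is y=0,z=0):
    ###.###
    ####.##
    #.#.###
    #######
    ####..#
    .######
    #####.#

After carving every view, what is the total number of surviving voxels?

start: 7×7×7 = 343 voxels
carve view 1 (along y, XZ-mask fill 24/49): 168 voxels remain
carve view 2 (along x, YZ-mask fill 41/49): 140 voxels remain

|visual hull| = 140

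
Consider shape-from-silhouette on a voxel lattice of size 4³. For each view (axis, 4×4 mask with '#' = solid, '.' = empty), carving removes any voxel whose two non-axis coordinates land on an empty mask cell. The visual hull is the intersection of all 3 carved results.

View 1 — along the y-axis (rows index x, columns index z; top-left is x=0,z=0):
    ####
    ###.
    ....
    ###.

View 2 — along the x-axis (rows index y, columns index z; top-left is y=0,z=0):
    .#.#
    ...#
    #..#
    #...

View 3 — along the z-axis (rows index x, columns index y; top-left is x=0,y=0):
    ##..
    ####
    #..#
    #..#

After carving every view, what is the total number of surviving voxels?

remaining voxels: 8

before carving: 64 voxels (4×4×4)
step 1: project along y, AND mask (10/16) → |grid| = 40
step 2: project along x, AND mask (6/16) → |grid| = 12
step 3: project along z, AND mask (10/16) → |grid| = 8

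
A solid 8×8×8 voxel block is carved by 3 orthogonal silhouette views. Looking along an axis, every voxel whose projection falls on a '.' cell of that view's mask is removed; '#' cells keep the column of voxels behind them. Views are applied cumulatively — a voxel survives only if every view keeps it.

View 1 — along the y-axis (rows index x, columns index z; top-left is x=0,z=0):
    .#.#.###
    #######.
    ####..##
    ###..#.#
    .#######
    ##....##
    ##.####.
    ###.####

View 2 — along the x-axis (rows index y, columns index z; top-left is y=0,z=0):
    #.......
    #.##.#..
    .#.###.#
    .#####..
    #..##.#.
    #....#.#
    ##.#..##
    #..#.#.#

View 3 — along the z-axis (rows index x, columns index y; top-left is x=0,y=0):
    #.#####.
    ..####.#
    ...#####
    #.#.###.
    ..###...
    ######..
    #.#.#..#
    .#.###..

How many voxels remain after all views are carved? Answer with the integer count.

start: 8×8×8 = 512 voxels
  1. axis=1 (XZ plane), |mask|=47  ⇒  voxels=376
  2. axis=0 (YZ plane), |mask|=31  ⇒  voxels=180
  3. axis=2 (XY plane), |mask|=38  ⇒  voxels=107

107 voxels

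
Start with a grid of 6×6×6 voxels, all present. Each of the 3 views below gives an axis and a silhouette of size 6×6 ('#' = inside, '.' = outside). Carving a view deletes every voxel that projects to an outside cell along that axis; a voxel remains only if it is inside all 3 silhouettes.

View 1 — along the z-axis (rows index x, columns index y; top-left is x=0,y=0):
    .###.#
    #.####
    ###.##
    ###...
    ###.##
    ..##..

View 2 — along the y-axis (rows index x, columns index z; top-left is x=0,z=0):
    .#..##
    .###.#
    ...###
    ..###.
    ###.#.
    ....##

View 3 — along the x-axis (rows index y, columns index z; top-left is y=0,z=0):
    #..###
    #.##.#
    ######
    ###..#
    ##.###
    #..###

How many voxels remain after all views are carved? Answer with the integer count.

before carving: 216 voxels (6×6×6)
V1 z: intersect with XY mask (24 set) -- 144 left
V2 y: intersect with XZ mask (19 set) -- 80 left
V3 x: intersect with YZ mask (27 set) -- 59 left

59 voxels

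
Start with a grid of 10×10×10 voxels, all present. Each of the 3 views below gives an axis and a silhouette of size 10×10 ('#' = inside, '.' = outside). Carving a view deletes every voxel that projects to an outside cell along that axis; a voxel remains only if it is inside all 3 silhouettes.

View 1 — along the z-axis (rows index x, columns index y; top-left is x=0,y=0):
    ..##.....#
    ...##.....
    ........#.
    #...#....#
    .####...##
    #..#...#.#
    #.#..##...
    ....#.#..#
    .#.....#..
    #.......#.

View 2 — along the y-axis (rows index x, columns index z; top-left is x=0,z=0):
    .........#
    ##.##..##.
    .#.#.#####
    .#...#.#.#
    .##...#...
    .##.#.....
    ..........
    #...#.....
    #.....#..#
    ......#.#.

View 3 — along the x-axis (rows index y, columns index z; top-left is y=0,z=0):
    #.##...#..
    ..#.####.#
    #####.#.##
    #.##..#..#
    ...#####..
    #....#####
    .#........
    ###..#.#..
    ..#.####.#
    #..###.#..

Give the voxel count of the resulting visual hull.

voxel count = 38

before carving: 1000 voxels (10×10×10)
[1] z-view keeps 30 columns → grid now 300
[2] y-view keeps 31 columns → grid now 80
[3] x-view keeps 51 columns → grid now 38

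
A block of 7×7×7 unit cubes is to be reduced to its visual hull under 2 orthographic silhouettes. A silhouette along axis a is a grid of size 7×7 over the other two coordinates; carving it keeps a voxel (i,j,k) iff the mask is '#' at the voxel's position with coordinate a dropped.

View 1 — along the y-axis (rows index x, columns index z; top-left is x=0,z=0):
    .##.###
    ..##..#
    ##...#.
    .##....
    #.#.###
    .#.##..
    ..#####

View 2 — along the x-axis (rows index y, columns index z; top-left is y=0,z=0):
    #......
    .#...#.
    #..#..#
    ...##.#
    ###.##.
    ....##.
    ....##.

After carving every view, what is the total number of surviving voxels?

full grid |V| = 343
  1. axis=1 (XZ plane), |mask|=26  ⇒  voxels=182
  2. axis=0 (YZ plane), |mask|=18  ⇒  voxels=65

|visual hull| = 65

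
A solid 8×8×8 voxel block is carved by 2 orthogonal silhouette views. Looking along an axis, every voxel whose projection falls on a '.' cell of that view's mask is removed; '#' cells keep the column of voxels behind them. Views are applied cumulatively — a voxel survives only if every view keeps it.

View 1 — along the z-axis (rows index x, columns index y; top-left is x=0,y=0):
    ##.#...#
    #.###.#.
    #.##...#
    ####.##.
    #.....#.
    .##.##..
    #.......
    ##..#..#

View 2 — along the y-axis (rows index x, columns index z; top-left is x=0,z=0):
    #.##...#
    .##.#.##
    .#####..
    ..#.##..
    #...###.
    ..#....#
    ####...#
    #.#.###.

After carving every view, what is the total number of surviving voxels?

remaining voxels: 120

before carving: 512 voxels (8×8×8)
  1. axis=2 (XY plane), |mask|=30  ⇒  voxels=240
  2. axis=1 (XZ plane), |mask|=33  ⇒  voxels=120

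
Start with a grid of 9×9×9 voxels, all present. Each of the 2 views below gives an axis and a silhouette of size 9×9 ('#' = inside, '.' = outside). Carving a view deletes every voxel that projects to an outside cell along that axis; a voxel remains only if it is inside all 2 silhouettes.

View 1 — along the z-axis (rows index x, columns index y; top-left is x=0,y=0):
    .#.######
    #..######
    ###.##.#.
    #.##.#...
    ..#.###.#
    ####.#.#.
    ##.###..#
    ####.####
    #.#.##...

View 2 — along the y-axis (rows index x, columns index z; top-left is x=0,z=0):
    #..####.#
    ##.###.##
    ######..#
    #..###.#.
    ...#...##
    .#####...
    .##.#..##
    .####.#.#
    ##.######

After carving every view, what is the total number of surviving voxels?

full grid |V| = 729
  1. axis=2 (XY plane), |mask|=53  ⇒  voxels=477
  2. axis=1 (XZ plane), |mask|=52  ⇒  voxels=308

|visual hull| = 308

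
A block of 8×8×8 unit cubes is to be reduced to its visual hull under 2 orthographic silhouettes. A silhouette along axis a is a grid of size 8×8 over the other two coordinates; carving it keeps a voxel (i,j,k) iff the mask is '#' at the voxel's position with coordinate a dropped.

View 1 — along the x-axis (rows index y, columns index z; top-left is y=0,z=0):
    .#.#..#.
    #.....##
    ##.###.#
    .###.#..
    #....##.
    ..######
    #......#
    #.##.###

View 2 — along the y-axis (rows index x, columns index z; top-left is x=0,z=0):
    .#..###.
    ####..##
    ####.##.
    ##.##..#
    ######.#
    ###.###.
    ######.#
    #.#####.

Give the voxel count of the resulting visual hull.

before carving: 512 voxels (8×8×8)
  1. axis=0 (YZ plane), |mask|=33  ⇒  voxels=264
  2. axis=1 (XZ plane), |mask|=47  ⇒  voxels=191

|visual hull| = 191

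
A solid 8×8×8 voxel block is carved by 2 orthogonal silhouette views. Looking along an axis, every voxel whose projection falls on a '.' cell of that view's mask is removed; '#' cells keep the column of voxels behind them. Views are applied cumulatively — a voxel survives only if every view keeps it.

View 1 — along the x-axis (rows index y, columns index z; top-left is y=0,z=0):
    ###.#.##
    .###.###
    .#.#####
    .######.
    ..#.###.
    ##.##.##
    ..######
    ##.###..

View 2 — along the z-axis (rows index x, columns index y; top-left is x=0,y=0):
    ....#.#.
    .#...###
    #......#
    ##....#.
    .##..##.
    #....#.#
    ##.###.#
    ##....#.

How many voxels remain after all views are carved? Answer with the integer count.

before carving: 512 voxels (8×8×8)
V1 x: intersect with YZ mask (45 set) -- 360 left
V2 z: intersect with XY mask (27 set) -- 154 left

remaining voxels: 154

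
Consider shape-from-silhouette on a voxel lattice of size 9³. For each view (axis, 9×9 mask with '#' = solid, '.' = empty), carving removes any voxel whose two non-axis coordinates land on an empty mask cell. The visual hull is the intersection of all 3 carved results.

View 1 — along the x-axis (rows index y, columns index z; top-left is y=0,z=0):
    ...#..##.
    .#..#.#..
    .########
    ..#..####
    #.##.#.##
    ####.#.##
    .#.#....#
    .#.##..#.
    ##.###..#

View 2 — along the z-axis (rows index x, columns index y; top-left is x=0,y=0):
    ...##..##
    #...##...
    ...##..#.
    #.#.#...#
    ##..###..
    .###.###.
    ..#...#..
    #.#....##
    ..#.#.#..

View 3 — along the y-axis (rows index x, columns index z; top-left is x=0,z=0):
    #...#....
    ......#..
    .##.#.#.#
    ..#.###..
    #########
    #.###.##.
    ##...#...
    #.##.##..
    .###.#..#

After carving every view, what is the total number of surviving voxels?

remaining voxels: 86

initial block: 9^3 = 729
carve view 1 (along x, YZ-mask fill 45/81): 405 voxels remain
carve view 2 (along z, XY-mask fill 34/81): 176 voxels remain
carve view 3 (along y, XZ-mask fill 40/81): 86 voxels remain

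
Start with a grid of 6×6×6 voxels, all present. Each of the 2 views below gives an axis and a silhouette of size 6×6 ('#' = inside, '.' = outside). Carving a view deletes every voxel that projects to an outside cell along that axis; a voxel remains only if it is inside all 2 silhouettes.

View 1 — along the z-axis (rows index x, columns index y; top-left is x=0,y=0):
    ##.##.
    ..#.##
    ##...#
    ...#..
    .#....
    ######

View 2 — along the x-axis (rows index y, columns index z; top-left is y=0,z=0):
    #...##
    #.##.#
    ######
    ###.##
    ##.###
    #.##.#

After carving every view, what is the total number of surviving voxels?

|visual hull| = 79

before carving: 216 voxels (6×6×6)
after view 1 [z-axis, 18 of 36 cells solid] → remaining = 108
after view 2 [x-axis, 27 of 36 cells solid] → remaining = 79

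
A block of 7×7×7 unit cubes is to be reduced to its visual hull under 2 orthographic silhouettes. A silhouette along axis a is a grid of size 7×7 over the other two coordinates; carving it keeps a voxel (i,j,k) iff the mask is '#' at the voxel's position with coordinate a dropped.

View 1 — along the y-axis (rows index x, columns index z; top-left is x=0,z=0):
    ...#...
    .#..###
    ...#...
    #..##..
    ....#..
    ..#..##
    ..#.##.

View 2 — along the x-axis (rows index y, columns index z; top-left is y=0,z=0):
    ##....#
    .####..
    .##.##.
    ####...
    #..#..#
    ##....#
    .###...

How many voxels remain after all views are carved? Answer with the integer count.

remaining voxels: 47

initial block: 7^3 = 343
  1. axis=1 (XZ plane), |mask|=16  ⇒  voxels=112
  2. axis=0 (YZ plane), |mask|=24  ⇒  voxels=47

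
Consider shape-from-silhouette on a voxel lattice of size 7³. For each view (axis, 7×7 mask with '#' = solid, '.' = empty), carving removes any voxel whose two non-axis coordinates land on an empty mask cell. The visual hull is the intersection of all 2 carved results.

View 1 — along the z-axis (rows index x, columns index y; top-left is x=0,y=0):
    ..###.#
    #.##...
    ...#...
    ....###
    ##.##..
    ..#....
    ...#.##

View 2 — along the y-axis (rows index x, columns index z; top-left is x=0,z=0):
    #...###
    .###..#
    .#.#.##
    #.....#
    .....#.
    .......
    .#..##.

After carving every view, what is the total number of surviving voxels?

voxel count = 51

before carving: 343 voxels (7×7×7)
V1 z: intersect with XY mask (19 set) -- 133 left
V2 y: intersect with XZ mask (18 set) -- 51 left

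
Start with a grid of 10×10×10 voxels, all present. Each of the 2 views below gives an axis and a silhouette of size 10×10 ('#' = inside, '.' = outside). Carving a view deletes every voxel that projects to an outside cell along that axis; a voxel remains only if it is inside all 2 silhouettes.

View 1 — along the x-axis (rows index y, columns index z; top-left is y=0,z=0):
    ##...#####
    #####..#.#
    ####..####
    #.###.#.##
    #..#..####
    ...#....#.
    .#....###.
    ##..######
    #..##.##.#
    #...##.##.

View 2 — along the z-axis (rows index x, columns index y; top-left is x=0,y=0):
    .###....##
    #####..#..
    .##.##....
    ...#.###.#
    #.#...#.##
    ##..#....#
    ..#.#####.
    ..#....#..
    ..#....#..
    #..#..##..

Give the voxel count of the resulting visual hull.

remaining voxels: 272

initial block: 10^3 = 1000
[1] x-view keeps 60 columns → grid now 600
[2] z-view keeps 43 columns → grid now 272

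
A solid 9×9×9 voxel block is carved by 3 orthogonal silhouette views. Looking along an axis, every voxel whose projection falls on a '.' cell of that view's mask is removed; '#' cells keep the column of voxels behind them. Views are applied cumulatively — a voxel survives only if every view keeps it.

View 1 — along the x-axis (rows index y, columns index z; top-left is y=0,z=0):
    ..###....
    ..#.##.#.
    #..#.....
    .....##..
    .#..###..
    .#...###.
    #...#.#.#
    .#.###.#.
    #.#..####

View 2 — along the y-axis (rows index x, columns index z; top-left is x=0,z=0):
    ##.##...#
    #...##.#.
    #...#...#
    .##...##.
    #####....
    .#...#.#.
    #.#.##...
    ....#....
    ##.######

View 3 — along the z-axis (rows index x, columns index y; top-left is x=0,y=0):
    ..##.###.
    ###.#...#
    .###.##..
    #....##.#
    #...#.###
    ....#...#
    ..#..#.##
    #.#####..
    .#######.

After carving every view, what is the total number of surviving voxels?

start: 9×9×9 = 729 voxels
step 1: project along x, AND mask (34/81) → |grid| = 306
step 2: project along y, AND mask (37/81) → |grid| = 142
step 3: project along z, AND mask (43/81) → |grid| = 82

82 voxels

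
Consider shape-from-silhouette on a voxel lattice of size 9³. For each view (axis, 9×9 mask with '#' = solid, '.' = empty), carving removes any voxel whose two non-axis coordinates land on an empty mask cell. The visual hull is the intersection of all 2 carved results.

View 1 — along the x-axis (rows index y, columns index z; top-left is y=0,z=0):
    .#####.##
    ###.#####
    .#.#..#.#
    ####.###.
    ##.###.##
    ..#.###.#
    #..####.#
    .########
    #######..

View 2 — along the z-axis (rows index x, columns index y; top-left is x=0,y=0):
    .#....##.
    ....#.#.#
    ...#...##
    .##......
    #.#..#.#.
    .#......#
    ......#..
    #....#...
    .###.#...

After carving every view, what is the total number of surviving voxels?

initial block: 9^3 = 729
[1] x-view keeps 59 columns → grid now 531
[2] z-view keeps 24 columns → grid now 157

|visual hull| = 157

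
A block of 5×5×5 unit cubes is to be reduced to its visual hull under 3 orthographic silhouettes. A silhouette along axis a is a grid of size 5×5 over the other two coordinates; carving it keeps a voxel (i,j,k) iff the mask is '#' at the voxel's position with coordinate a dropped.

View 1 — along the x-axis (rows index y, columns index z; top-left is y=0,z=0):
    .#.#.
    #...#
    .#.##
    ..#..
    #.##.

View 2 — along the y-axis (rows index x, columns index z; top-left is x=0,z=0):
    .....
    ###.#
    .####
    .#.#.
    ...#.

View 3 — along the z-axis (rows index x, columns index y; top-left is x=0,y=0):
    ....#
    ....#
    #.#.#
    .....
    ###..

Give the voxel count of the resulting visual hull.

voxel count = 11

initial block: 5^3 = 125
[1] x-view keeps 11 columns → grid now 55
[2] y-view keeps 11 columns → grid now 25
[3] z-view keeps 8 columns → grid now 11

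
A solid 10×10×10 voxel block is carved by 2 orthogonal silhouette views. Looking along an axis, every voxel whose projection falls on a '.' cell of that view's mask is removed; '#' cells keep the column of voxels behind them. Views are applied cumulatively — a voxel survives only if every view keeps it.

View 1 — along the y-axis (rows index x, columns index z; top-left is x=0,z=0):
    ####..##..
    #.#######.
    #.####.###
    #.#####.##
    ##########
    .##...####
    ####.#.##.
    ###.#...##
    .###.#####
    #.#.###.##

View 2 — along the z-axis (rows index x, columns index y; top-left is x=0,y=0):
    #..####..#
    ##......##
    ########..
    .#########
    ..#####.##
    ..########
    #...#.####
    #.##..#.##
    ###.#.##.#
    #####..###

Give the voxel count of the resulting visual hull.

|visual hull| = 512

before carving: 1000 voxels (10×10×10)
V1 y: intersect with XZ mask (74 set) -- 740 left
V2 z: intersect with XY mask (69 set) -- 512 left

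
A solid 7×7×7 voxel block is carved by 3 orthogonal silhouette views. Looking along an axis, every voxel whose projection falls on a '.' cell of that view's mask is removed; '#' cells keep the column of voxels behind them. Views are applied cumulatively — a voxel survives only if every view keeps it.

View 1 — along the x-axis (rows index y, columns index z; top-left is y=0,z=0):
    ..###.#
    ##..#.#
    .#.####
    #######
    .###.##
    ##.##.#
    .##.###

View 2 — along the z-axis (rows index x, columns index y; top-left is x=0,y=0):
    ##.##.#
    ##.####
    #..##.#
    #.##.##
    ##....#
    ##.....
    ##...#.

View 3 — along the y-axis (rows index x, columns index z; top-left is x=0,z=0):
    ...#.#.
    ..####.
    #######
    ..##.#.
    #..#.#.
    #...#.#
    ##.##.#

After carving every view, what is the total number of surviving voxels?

voxel count = 73

initial block: 7^3 = 343
[1] x-view keeps 35 columns → grid now 245
[2] z-view keeps 28 columns → grid now 136
[3] y-view keeps 27 columns → grid now 73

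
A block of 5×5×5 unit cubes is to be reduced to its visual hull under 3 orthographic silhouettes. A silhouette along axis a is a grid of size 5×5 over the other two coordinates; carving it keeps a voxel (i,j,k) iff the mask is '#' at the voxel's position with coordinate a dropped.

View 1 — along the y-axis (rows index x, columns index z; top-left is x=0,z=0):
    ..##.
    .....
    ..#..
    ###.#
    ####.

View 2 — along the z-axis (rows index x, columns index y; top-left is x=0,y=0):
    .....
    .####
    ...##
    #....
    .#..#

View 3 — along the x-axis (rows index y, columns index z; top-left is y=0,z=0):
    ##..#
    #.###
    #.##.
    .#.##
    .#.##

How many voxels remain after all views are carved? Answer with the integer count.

start: 5×5×5 = 125 voxels
after view 1 [y-axis, 11 of 25 cells solid] → remaining = 55
after view 2 [z-axis, 9 of 25 cells solid] → remaining = 14
after view 3 [x-axis, 16 of 25 cells solid] → remaining = 8

|visual hull| = 8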